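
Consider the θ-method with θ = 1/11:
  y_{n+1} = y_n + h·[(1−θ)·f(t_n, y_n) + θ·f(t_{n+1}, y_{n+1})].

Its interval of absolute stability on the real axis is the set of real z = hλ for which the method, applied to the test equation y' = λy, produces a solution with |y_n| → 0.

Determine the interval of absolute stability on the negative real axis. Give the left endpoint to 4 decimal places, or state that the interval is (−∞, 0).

z∈(-2.4444,0).

With y'=λy (z=hλ):
  y_{n+1} = y_n + z·[10/11·y_n + 1/11·y_{n+1}] ⇒ (1 − 1/11z)y_{n+1} = (1 + 10/11z)y_n
  so R(z) = (1 + 10/11z)/(1 − 1/11z).

Boundary: |R(x)|=1, x<0.
x=-1.65: |R|=0.4348
R=−1: 1+10/11x = −1+1/11x ⇒ -9/11x=2 ⇒ x=2/(-9/11)=-2.4444
Confirm numerically:
  x=-2.366: |R|=0.94718 <1
  x=-1.872: |R|=0.59975 <1
  x=-1.203: |R|=0.08441 <1
  x=-1.107: |R|=0.00578 <1
  x=-3.032: |R|=1.37685 >1
  x=-2.951: |R|=1.32679 >1
So |R|<1 on (-2.4444, 0).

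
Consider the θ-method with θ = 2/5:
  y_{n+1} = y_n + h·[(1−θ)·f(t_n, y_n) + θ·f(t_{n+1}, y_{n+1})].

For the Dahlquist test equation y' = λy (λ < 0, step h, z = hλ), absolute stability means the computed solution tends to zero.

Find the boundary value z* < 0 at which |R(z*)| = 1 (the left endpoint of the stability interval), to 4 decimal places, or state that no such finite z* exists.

With y'=λy (z=hλ):
  y_{n+1} = y_n + z·[3/5·y_n + 2/5·y_{n+1}] ⇒ (1 − 2/5z)y_{n+1} = (1 + 3/5z)y_n
  so R(z) = (1 + 3/5z)/(1 − 2/5z).

Need |R(x)|<1, x<0.
x=-1.36: |R|=0.1192
R=−1: 1+3/5x = −1+2/5x ⇒ -1/5x=2 ⇒ x=2/(-1/5)=-10.0000
Confirm numerically:
  x=-7.337: |R|=0.86464 <1
  x=-6.748: |R|=0.82418 <1
  x=-5.458: |R|=0.71463 <1
  x=-10.546: |R|=1.02093 >1
  x=-10.456: |R|=1.01760 >1
Interval (-10.0000, 0).

z* = -10.0000.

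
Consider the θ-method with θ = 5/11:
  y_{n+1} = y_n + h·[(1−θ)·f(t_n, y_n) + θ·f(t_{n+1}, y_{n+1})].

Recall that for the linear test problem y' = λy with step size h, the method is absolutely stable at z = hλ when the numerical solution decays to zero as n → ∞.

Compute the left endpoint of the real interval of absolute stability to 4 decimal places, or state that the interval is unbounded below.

With y'=λy (z=hλ):
  y_{n+1} = y_n + z·[6/11·y_n + 5/11·y_{n+1}] ⇒ (1 − 5/11z)y_{n+1} = (1 + 6/11z)y_n
  so R(z) = (1 + 6/11z)/(1 − 5/11z).

Boundary: |R(x)|=1, x<0.
x=-0.74: |R|=0.4463
R=−1: 1+6/11x = −1+5/11x ⇒ -1/11x=2 ⇒ x=2/(-1/11)=-22.0000
Confirm numerically:
  x=-16.532: |R|=0.94162 <1
  x=-11.892: |R|=0.85654 <1
  x=-11.739: |R|=0.85277 <1
  x=-9.583: |R|=0.78924 <1
  x=-22.508: |R|=1.00411 >1
  x=-22.388: |R|=1.00316 >1
Interval (-22.0000, 0).

left endpoint -22.0000.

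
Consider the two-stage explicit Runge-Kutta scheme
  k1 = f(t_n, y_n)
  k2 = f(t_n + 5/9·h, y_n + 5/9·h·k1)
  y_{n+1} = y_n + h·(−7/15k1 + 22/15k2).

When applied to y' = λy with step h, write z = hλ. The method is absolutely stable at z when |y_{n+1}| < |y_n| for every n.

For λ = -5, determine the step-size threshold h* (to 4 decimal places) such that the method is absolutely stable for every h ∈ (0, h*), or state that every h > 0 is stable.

(-1.2273,0); λ=-5 ⇒ h* = (27/22)/5 = 0.2455.

Set f=λy, z=hλ:
  k1=λy_n ⇒ h·k1=z·y_n;  k2=λ(1+5/9z)y_n ⇒ h·k2=z(1+5/9z)y_n
  y_{n+1}/y_n = 1 − 7/15z + 22/15z(1+5/9z) = 1 + z + 22/27z²
  ⇒ R(z) = 1 + z + 22/27z².

Need |R(x)|<1, x<0.
x=-1.67: |R|=1.6024
R=1: x+22/27x²=0 ⇒ x=−27/22=-1.2273; min R=1−1/(4·22/27)=0.6932>−1
Confirm numerically:
  x=-1.145: |R|=0.92324 <1
  x=-1.141: |R|=0.91979 <1
  x=-0.781: |R|=0.71601 <1
  x=-1.667: |R|=1.59728 >1
  x=-1.552: |R|=1.41065 >1
  x=-1.419: |R|=1.22168 >1
Stable set (-1.2273, 0).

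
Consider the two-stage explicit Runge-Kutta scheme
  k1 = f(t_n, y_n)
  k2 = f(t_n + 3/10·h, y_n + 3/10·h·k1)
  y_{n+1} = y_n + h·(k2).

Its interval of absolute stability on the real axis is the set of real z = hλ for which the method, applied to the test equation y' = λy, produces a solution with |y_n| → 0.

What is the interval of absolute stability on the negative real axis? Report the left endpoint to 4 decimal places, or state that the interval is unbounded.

With y'=λy (z=hλ):
  k1=λy_n ⇒ h·k1=z·y_n;  k2=λ(1+3/10z)y_n ⇒ h·k2=z(1+3/10z)y_n
  y_{n+1}/y_n = 1 + z(1+3/10z) = 1 + z + 3/10z²
  so R(z) = 1 + z + 3/10z².

Boundary: |R(x)|=1, x<0.
x=-0.89: |R|=0.3476
R=1: x+3/10x²=0 ⇒ x=−10/3=-3.3333; min R=1−1/(4·3/10)=0.1667>−1
Confirm numerically:
  x=-3.273: |R|=0.94076 <1
  x=-3.014: |R|=0.71126 <1
  x=-2.939: |R|=0.65232 <1
  x=-2.758: |R|=0.52397 <1
  x=-3.564: |R|=1.24663 >1
  x=-3.497: |R|=1.17170 >1
  x=-3.380: |R|=1.04732 >1
Stable set (-3.3333, 0).

z∈(-3.3333,0).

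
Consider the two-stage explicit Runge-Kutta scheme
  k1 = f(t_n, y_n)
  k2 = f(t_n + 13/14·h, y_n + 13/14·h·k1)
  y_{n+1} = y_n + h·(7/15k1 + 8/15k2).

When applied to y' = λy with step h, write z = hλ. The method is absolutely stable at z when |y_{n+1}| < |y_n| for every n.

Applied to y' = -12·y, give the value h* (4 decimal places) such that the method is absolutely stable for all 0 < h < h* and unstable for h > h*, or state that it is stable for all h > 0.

With y'=λy (z=hλ):
  k1=λy_n ⇒ h·k1=z·y_n;  k2=λ(1+13/14z)y_n ⇒ h·k2=z(1+13/14z)y_n
  y_{n+1}/y_n = 1 + 7/15z + 8/15z(1+13/14z) = 1 + z + 52/105z²
  ⇒ R(z) = 1 + z + 52/105z².

Boundary: |R(x)|=1, x<0.
x=-1.05: |R|=0.4960
R=1: x+52/105x²=0 ⇒ x=−105/52=-2.0192; min R=1−1/(4·52/105)=0.4952>−1
Confirm numerically:
  x=-1.367: |R|=0.55845 <1
  x=-1.320: |R|=0.54290 <1
  x=-1.008: |R|=0.49519 <1
  x=-0.941: |R|=0.49752 <1
  x=-2.560: |R|=1.68559 >1
  x=-2.478: |R|=1.56300 >1
So |R|<1 on (-2.0192, 0).

(-2.0192,0); λ=-12 ⇒ h* = (105/52)/12 = 0.1683.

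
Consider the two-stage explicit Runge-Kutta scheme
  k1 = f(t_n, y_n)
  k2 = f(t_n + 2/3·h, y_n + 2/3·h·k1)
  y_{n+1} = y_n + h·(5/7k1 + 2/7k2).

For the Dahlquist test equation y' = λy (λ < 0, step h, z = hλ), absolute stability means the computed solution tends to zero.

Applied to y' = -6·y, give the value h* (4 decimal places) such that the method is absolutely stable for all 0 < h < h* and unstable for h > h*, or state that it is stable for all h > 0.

With y'=λy (z=hλ):
  k1=λy_n ⇒ h·k1=z·y_n;  k2=λ(1+2/3z)y_n ⇒ h·k2=z(1+2/3z)y_n
  y_{n+1}/y_n = 1 + 5/7z + 2/7z(1+2/3z) = 1 + z + 4/21z²
  R(z) = 1 + z + 4/21z².

Find x<0 with |R(x)|<1.
x=-0.38: |R|=0.6475
R=1: x+4/21x²=0 ⇒ x=−21/4=-5.2500; min R=1−1/(4·4/21)=-0.3125>−1
Confirm numerically:
  x=-4.551: |R|=0.39407 <1
  x=-4.257: |R|=0.19482 <1
  x=-3.402: |R|=0.19750 <1
  x=-2.700: |R|=0.31143 <1
  x=-5.711: |R|=1.50148 >1
  x=-5.374: |R|=1.12693 >1
  x=-5.277: |R|=1.02714 >1
Interval (-5.2500, 0).

(-5.2500,0); λ=-6 ⇒ h* = (21/4)/6 = 0.8750.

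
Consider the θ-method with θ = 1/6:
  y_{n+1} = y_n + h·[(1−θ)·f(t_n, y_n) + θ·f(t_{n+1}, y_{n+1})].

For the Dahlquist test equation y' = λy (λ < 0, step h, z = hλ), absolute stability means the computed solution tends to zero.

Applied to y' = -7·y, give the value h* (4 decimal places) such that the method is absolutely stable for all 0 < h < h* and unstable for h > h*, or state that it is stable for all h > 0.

(-3.0000,0); λ=-7 ⇒ h* = (3)/7 = 0.4286.

Set f=λy, z=hλ:
  y_{n+1} = y_n + z·[5/6·y_n + 1/6·y_{n+1}] ⇒ (1 − 1/6z)y_{n+1} = (1 + 5/6z)y_n
  ⇒ R(z) = (1 + 5/6z)/(1 − 1/6z).

Find x<0 with |R(x)|<1.
x=-0.51: |R|=0.5300
R=−1: 1+5/6x = −1+1/6x ⇒ -2/3x=2 ⇒ x=2/(-2/3)=-3.0000
Confirm numerically:
  x=-2.845: |R|=0.92990 <1
  x=-2.477: |R|=0.75321 <1
  x=-1.713: |R|=0.33256 <1
  x=-1.334: |R|=0.09136 <1
  x=-3.549: |R|=1.22997 >1
  x=-3.090: |R|=1.03960 >1
Interval (-3.0000, 0).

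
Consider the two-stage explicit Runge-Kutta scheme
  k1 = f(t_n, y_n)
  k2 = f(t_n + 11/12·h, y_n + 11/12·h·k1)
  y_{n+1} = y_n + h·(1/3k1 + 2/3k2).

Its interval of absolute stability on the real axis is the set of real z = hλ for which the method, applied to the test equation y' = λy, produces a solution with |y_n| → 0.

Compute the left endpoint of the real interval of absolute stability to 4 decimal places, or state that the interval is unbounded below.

Set f=λy, z=hλ:
  k1=λy_n ⇒ h·k1=z·y_n;  k2=λ(1+11/12z)y_n ⇒ h·k2=z(1+11/12z)y_n
  y_{n+1}/y_n = 1 + 1/3z + 2/3z(1+11/12z) = 1 + z + 11/18z²
  so R(z) = 1 + z + 11/18z².

Find x<0 with |R(x)|<1.
x=-0.33: |R|=0.7366
R=1: x+11/18x²=0 ⇒ x=−18/11=-1.6364; min R=1−1/(4·11/18)=0.5909>−1
Confirm numerically:
  x=-1.193: |R|=0.67676 <1
  x=-1.027: |R|=0.61756 <1
  x=-0.842: |R|=0.59126 <1
  x=-0.743: |R|=0.59436 <1
  x=-2.224: |R|=1.79866 >1
  x=-1.940: |R|=1.35998 >1
So |R|<1 on (-1.6364, 0).

left endpoint -1.6364.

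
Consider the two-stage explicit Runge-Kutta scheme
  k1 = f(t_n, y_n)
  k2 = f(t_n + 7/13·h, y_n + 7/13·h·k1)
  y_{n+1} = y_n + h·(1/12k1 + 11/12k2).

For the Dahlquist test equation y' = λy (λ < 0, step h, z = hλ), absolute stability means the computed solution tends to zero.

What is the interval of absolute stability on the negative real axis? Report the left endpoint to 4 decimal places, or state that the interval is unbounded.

Test eqn y'=λy, z=hλ:
  k1=λy_n ⇒ h·k1=z·y_n;  k2=λ(1+7/13z)y_n ⇒ h·k2=z(1+7/13z)y_n
  y_{n+1}/y_n = 1 + 1/12z + 11/12z(1+7/13z) = 1 + z + 77/156z²
  R(z) = 1 + z + 77/156z².

Need |R(x)|<1, x<0.
x=-1.45: |R|=0.5878
R=1: x+77/156x²=0 ⇒ x=−156/77=-2.0260; min R=1−1/(4·77/156)=0.4935>−1
Confirm numerically:
  x=-1.887: |R|=0.87056 <1
  x=-1.486: |R|=0.60394 <1
  x=-1.217: |R|=0.51405 <1
  x=-0.981: |R|=0.49401 <1
  x=-2.607: |R|=1.74766 >1
  x=-2.406: |R|=1.45131 >1
  x=-2.074: |R|=1.04916 >1
So |R|<1 on (-2.0260, 0).

z∈(-2.0260,0).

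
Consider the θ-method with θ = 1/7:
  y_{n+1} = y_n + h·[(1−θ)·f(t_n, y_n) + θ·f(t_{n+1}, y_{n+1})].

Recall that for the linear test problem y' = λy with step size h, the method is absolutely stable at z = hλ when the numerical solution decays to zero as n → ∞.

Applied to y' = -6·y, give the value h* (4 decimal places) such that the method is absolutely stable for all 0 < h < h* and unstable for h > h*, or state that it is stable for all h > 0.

(-2.8000,0); λ=-6 ⇒ h* = (14/5)/6 = 0.4667.

On y'=λy, z=hλ:
  y_{n+1} = y_n + z·[6/7·y_n + 1/7·y_{n+1}] ⇒ (1 − 1/7z)y_{n+1} = (1 + 6/7z)y_n
  ⇒ R(z) = (1 + 6/7z)/(1 − 1/7z).

Solve |R(x)|<1 on ℝ⁻.
x=-0.76: |R|=0.3144
R=−1: 1+6/7x = −1+1/7x ⇒ -5/7x=2 ⇒ x=2/(-5/7)=-2.8000
Confirm numerically:
  x=-2.741: |R|=0.96972 <1
  x=-2.652: |R|=0.92333 <1
  x=-2.117: |R|=0.62543 <1
  x=-3.166: |R|=1.18001 >1
  x=-3.021: |R|=1.11027 >1
  x=-2.907: |R|=1.05400 >1
Interval (-2.8000, 0).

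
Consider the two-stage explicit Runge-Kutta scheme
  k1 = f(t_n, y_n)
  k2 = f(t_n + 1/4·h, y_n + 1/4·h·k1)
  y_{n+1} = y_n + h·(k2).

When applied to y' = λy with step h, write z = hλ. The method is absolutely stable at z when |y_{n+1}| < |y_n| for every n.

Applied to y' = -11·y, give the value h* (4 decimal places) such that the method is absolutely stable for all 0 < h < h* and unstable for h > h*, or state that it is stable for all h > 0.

Set f=λy, z=hλ:
  k1=λy_n ⇒ h·k1=z·y_n;  k2=λ(1+1/4z)y_n ⇒ h·k2=z(1+1/4z)y_n
  y_{n+1}/y_n = 1 + z(1+1/4z) = 1 + z + 1/4z²
  ⇒ R(z) = 1 + z + 1/4z².

Boundary: |R(x)|=1, x<0.
x=-1.63: |R|=0.0342
R=1: x+1/4x²=0 ⇒ x=−4=-4.0000; min R=1−1/(4·1/4)=0.0000>−1
Confirm numerically:
  x=-2.309: |R|=0.02387 <1
  x=-2.297: |R|=0.02205 <1
  x=-1.819: |R|=0.00819 <1
  x=-1.676: |R|=0.02624 <1
  x=-4.497: |R|=1.55875 >1
  x=-4.356: |R|=1.38768 >1
Stable set (-4.0000, 0).

(-4.0000,0); λ=-11 ⇒ h* = (4)/11 = 0.3636.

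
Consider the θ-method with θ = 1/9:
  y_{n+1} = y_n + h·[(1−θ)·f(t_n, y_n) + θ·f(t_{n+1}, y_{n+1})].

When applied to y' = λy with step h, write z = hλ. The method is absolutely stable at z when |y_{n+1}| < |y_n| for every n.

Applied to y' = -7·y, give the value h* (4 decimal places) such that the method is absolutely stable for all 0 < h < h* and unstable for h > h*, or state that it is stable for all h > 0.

Test eqn y'=λy, z=hλ:
  y_{n+1} = y_n + z·[8/9·y_n + 1/9·y_{n+1}] ⇒ (1 − 1/9z)y_{n+1} = (1 + 8/9z)y_n
  Hence R(z) = (1 + 8/9z)/(1 − 1/9z).

Solve |R(x)|<1 on ℝ⁻.
x=-0.6: |R|=0.4375
R=−1: 1+8/9x = −1+1/9x ⇒ -7/9x=2 ⇒ x=2/(-7/9)=-2.5714
Confirm numerically:
  x=-2.236: |R|=0.79103 <1
  x=-1.592: |R|=0.35272 <1
  x=-1.383: |R|=0.19879 <1
  x=-1.300: |R|=0.13592 <1
  x=-3.115: |R|=1.31407 >1
  x=-3.070: |R|=1.28915 >1
  x=-2.838: |R|=1.15763 >1
Interval (-2.5714, 0).

(-2.5714,0); λ=-7 ⇒ h* = (18/7)/7 = 0.3673.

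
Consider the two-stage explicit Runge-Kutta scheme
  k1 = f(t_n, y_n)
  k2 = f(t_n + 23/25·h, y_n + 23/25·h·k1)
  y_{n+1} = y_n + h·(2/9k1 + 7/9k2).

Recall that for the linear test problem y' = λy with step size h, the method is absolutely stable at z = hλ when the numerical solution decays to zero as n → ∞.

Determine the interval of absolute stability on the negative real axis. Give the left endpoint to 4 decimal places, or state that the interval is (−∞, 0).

Test eqn y'=λy, z=hλ:
  k1=λy_n ⇒ h·k1=z·y_n;  k2=λ(1+23/25z)y_n ⇒ h·k2=z(1+23/25z)y_n
  y_{n+1}/y_n = 1 + 2/9z + 7/9z(1+23/25z) = 1 + z + 161/225z²
  so R(z) = 1 + z + 161/225z².

Boundary: |R(x)|=1, x<0.
x=-1.15: |R|=0.7963
R=1: x+161/225x²=0 ⇒ x=−225/161=-1.3975; min R=1−1/(4·161/225)=0.6506>−1
Confirm numerically:
  x=-1.157: |R|=0.80088 <1
  x=-1.077: |R|=0.75299 <1
  x=-1.076: |R|=0.75245 <1
  x=-0.925: |R|=0.68725 <1
  x=-1.833: |R|=1.57119 >1
  x=-1.774: |R|=1.47791 >1
  x=-1.763: |R|=1.46107 >1
So |R|<1 on (-1.3975, 0).

z∈(-1.3975,0).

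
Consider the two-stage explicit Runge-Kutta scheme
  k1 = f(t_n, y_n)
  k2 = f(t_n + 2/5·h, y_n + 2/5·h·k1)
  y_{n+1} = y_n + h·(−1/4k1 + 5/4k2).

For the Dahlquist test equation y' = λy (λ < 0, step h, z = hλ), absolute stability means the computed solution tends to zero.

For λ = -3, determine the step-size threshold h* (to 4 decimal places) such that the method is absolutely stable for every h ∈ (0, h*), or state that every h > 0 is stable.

On y'=λy, z=hλ:
  k1=λy_n ⇒ h·k1=z·y_n;  k2=λ(1+2/5z)y_n ⇒ h·k2=z(1+2/5z)y_n
  y_{n+1}/y_n = 1 − 1/4z + 5/4z(1+2/5z) = 1 + z + 1/2z²
  ⇒ R(z) = 1 + z + 1/2z².

Solve |R(x)|<1 on ℝ⁻.
x=-1.67: |R|=0.7244
R=1: x+1/2x²=0 ⇒ x=−2=-2.0000; min R=1−1/(4·1/2)=0.5000>−1
Confirm numerically:
  x=-1.705: |R|=0.74851 <1
  x=-1.144: |R|=0.51037 <1
  x=-1.062: |R|=0.50192 <1
  x=-0.821: |R|=0.51602 <1
  x=-2.549: |R|=1.69970 >1
  x=-2.300: |R|=1.34500 >1
Stable set (-2.0000, 0).

(-2.0000,0); λ=-3 ⇒ h* = (2)/3 = 0.6667.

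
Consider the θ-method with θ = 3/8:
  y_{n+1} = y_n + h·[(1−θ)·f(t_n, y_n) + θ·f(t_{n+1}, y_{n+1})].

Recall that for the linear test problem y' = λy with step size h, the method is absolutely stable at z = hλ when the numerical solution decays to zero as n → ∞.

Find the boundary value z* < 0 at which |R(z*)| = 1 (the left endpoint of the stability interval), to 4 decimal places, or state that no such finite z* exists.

z* = -8.0000.

Set f=λy, z=hλ:
  y_{n+1} = y_n + z·[5/8·y_n + 3/8·y_{n+1}] ⇒ (1 − 3/8z)y_{n+1} = (1 + 5/8z)y_n
  so R(z) = (1 + 5/8z)/(1 − 3/8z).

Solve |R(x)|<1 on ℝ⁻.
x=-1.57: |R|=0.0118
R=−1: 1+5/8x = −1+3/8x ⇒ -1/4x=2 ⇒ x=2/(-1/4)=-8.0000
Confirm numerically:
  x=-5.919: |R|=0.83841 <1
  x=-5.630: |R|=0.80956 <1
  x=-5.035: |R|=0.74335 <1
  x=-8.327: |R|=1.01983 >1
  x=-8.316: |R|=1.01918 >1
Interval (-8.0000, 0).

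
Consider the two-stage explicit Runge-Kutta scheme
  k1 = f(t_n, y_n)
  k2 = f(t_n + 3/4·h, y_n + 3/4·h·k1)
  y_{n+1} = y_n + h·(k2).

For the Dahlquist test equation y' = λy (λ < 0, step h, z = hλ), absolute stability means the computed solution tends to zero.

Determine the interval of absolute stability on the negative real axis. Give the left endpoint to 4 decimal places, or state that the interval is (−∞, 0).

With y'=λy (z=hλ):
  k1=λy_n ⇒ h·k1=z·y_n;  k2=λ(1+3/4z)y_n ⇒ h·k2=z(1+3/4z)y_n
  y_{n+1}/y_n = 1 + z(1+3/4z) = 1 + z + 3/4z²
  so R(z) = 1 + z + 3/4z².

Need |R(x)|<1, x<0.
x=-1.69: |R|=1.4521
R=1: x+3/4x²=0 ⇒ x=−4/3=-1.3333; min R=1−1/(4·3/4)=0.6667>−1
Confirm numerically:
  x=-1.253: |R|=0.92451 <1
  x=-0.855: |R|=0.69327 <1
  x=-0.672: |R|=0.66669 <1
  x=-0.671: |R|=0.66668 <1
  x=-1.859: |R|=1.73291 >1
  x=-1.855: |R|=1.72577 >1
  x=-1.726: |R|=1.50831 >1
So |R|<1 on (-1.3333, 0).

(-1.3333, 0).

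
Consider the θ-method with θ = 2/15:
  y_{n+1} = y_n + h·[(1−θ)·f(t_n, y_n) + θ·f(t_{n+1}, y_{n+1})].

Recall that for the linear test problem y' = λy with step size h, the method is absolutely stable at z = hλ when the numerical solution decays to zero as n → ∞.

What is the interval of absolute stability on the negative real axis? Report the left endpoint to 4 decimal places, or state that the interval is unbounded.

With y'=λy (z=hλ):
  y_{n+1} = y_n + z·[13/15·y_n + 2/15·y_{n+1}] ⇒ (1 − 2/15z)y_{n+1} = (1 + 13/15z)y_n
  ⇒ R(z) = (1 + 13/15z)/(1 − 2/15z).

Find x<0 with |R(x)|<1.
x=-0.51: |R|=0.5225
R=−1: 1+13/15x = −1+2/15x ⇒ -11/15x=2 ⇒ x=2/(-11/15)=-2.7273
Confirm numerically:
  x=-2.493: |R|=0.87106 <1
  x=-2.377: |R|=0.80495 <1
  x=-1.603: |R|=0.32072 <1
  x=-3.187: |R|=1.23660 >1
  x=-3.057: |R|=1.17178 >1
  x=-3.046: |R|=1.16622 >1
Interval (-2.7273, 0).

z∈(-2.7273,0).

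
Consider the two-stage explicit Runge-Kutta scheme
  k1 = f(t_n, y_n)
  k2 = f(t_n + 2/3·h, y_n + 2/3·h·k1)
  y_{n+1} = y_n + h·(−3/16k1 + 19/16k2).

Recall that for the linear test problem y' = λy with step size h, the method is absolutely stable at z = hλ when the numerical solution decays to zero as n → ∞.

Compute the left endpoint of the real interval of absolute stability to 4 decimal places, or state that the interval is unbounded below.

Test eqn y'=λy, z=hλ:
  k1=λy_n ⇒ h·k1=z·y_n;  k2=λ(1+2/3z)y_n ⇒ h·k2=z(1+2/3z)y_n
  y_{n+1}/y_n = 1 − 3/16z + 19/16z(1+2/3z) = 1 + z + 19/24z²
  so R(z) = 1 + z + 19/24z².

Need |R(x)|<1, x<0.
x=-1.48: |R|=1.2541
R=1: x+19/24x²=0 ⇒ x=−24/19=-1.2632; min R=1−1/(4·19/24)=0.6842>−1
Confirm numerically:
  x=-1.201: |R|=0.94090 <1
  x=-1.058: |R|=0.82816 <1
  x=-1.000: |R|=0.79167 <1
  x=-0.810: |R|=0.70941 <1
  x=-1.788: |R|=1.74291 >1
  x=-1.756: |R|=1.68513 >1
  x=-1.354: |R|=1.09738 >1
Stable set (-1.2632, 0).

z* = -1.2632.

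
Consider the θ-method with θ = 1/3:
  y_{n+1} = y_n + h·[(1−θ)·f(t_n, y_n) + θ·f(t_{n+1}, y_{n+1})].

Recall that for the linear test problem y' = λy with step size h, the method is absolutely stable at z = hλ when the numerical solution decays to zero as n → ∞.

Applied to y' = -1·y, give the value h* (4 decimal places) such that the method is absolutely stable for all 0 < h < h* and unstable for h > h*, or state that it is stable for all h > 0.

(-6.0000,0); λ=-1 ⇒ h* = (6)/1 = 6.0000.

On y'=λy, z=hλ:
  y_{n+1} = y_n + z·[2/3·y_n + 1/3·y_{n+1}] ⇒ (1 − 1/3z)y_{n+1} = (1 + 2/3z)y_n
  so R(z) = (1 + 2/3z)/(1 − 1/3z).

Need |R(x)|<1, x<0.
x=-0.33: |R|=0.7027
R=−1: 1+2/3x = −1+1/3x ⇒ -1/3x=2 ⇒ x=2/(-1/3)=-6.0000
Confirm numerically:
  x=-5.277: |R|=0.91265 <1
  x=-3.656: |R|=0.64784 <1
  x=-3.172: |R|=0.54180 <1
  x=-6.267: |R|=1.02881 >1
  x=-6.154: |R|=1.01682 >1
Stable set (-6.0000, 0).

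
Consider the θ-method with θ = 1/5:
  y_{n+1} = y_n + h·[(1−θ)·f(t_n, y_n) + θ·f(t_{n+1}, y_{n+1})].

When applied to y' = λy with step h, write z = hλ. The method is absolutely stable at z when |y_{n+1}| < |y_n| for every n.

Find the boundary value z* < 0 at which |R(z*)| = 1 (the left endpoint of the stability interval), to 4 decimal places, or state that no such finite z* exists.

z* = -3.3333.

Test eqn y'=λy, z=hλ:
  y_{n+1} = y_n + z·[4/5·y_n + 1/5·y_{n+1}] ⇒ (1 − 1/5z)y_{n+1} = (1 + 4/5z)y_n
  R(z) = (1 + 4/5z)/(1 − 1/5z).

Solve |R(x)|<1 on ℝ⁻.
x=-1.7: |R|=0.2687
R=−1: 1+4/5x = −1+1/5x ⇒ -3/5x=2 ⇒ x=2/(-3/5)=-3.3333
Confirm numerically:
  x=-2.818: |R|=0.80225 <1
  x=-2.477: |R|=0.65641 <1
  x=-2.000: |R|=0.42857 <1
  x=-1.486: |R|=0.14554 <1
  x=-3.885: |R|=1.18627 >1
  x=-3.719: |R|=1.13270 >1
  x=-3.527: |R|=1.06814 >1
Interval (-3.3333, 0).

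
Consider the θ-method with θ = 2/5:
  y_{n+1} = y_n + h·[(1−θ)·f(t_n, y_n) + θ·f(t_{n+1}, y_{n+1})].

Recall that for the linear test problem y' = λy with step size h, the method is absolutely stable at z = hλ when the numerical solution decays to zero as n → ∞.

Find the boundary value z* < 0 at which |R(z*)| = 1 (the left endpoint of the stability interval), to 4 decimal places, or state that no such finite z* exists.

Set f=λy, z=hλ:
  y_{n+1} = y_n + z·[3/5·y_n + 2/5·y_{n+1}] ⇒ (1 − 2/5z)y_{n+1} = (1 + 3/5z)y_n
  ⇒ R(z) = (1 + 3/5z)/(1 − 2/5z).

Find x<0 with |R(x)|<1.
x=-0.66: |R|=0.4778
R=−1: 1+3/5x = −1+2/5x ⇒ -1/5x=2 ⇒ x=2/(-1/5)=-10.0000
Confirm numerically:
  x=-9.469: |R|=0.97782 <1
  x=-8.998: |R|=0.95643 <1
  x=-8.283: |R|=0.92038 <1
  x=-6.826: |R|=0.82983 <1
  x=-10.518: |R|=1.01990 >1
  x=-10.193: |R|=1.00760 >1
  x=-10.165: |R|=1.00651 >1
Interval (-10.0000, 0).

z* = -10.0000.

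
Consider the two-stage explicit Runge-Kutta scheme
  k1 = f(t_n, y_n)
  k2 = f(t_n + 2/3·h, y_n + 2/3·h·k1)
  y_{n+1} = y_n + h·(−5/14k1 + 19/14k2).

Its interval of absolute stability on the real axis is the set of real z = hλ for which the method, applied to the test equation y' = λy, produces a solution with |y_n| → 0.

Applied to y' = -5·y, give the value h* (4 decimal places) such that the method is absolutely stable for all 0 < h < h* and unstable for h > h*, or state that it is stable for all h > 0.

On y'=λy, z=hλ:
  k1=λy_n ⇒ h·k1=z·y_n;  k2=λ(1+2/3z)y_n ⇒ h·k2=z(1+2/3z)y_n
  y_{n+1}/y_n = 1 − 5/14z + 19/14z(1+2/3z) = 1 + z + 19/21z²
  ⇒ R(z) = 1 + z + 19/21z².

Solve |R(x)|<1 on ℝ⁻.
x=-0.51: |R|=0.7253
R=1: x+19/21x²=0 ⇒ x=−21/19=-1.1053; min R=1−1/(4·19/21)=0.7237>−1
Confirm numerically:
  x=-0.617: |R|=0.72743 <1
  x=-0.612: |R|=0.72687 <1
  x=-0.570: |R|=0.72396 <1
  x=-1.567: |R|=1.65463 >1
  x=-1.249: |R|=1.16243 >1
  x=-1.248: |R|=1.16117 >1
Stable set (-1.1053, 0).

(-1.1053,0); λ=-5 ⇒ h* = (21/19)/5 = 0.2211.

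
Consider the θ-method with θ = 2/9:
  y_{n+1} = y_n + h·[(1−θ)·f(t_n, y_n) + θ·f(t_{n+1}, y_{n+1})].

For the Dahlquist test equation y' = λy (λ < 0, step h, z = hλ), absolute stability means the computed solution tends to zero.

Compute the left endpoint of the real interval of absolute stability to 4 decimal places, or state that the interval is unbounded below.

left endpoint -3.6000.

Set f=λy, z=hλ:
  y_{n+1} = y_n + z·[7/9·y_n + 2/9·y_{n+1}] ⇒ (1 − 2/9z)y_{n+1} = (1 + 7/9z)y_n
  ⇒ R(z) = (1 + 7/9z)/(1 − 2/9z).

Solve |R(x)|<1 on ℝ⁻.
x=-0.9: |R|=0.2500
R=−1: 1+7/9x = −1+2/9x ⇒ -5/9x=2 ⇒ x=2/(-5/9)=-3.6000
Confirm numerically:
  x=-2.752: |R|=0.70767 <1
  x=-2.220: |R|=0.48661 <1
  x=-1.752: |R|=0.26104 <1
  x=-1.560: |R|=0.15842 <1
  x=-4.039: |R|=1.12853 >1
  x=-3.932: |R|=1.09843 >1
  x=-3.723: |R|=1.03740 >1
Interval (-3.6000, 0).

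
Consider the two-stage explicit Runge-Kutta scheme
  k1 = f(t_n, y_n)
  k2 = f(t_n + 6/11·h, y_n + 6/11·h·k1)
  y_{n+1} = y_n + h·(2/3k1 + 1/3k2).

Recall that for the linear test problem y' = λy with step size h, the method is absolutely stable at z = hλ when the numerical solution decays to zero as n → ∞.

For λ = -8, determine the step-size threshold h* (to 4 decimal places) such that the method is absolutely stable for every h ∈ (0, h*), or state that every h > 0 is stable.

Set f=λy, z=hλ:
  k1=λy_n ⇒ h·k1=z·y_n;  k2=λ(1+6/11z)y_n ⇒ h·k2=z(1+6/11z)y_n
  y_{n+1}/y_n = 1 + 2/3z + 1/3z(1+6/11z) = 1 + z + 2/11z²
  ⇒ R(z) = 1 + z + 2/11z².

Boundary: |R(x)|=1, x<0.
x=-0.92: |R|=0.2339
R=1: x+2/11x²=0 ⇒ x=−11/2=-5.5000; min R=1−1/(4·2/11)=-0.3750>−1
Confirm numerically:
  x=-5.220: |R|=0.73425 <1
  x=-3.661: |R|=0.22411 <1
  x=-3.382: |R|=0.30238 <1
  x=-6.092: |R|=1.65572 >1
  x=-6.068: |R|=1.62666 >1
  x=-5.883: |R|=1.40967 >1
So |R|<1 on (-5.5000, 0).

(-5.5000,0); λ=-8 ⇒ h* = (11/2)/8 = 0.6875.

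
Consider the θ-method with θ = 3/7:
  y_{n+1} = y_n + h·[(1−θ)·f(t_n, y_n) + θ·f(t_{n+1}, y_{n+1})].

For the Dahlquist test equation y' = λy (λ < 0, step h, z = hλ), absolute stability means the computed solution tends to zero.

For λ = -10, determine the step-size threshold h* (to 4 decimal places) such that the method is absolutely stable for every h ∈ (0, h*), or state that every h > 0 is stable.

Set f=λy, z=hλ:
  y_{n+1} = y_n + z·[4/7·y_n + 3/7·y_{n+1}] ⇒ (1 − 3/7z)y_{n+1} = (1 + 4/7z)y_n
  so R(z) = (1 + 4/7z)/(1 − 3/7z).

Boundary: |R(x)|=1, x<0.
x=-1.4: |R|=0.1250
R=−1: 1+4/7x = −1+3/7x ⇒ -1/7x=2 ⇒ x=2/(-1/7)=-14.0000
Confirm numerically:
  x=-11.083: |R|=0.92753 <1
  x=-8.857: |R|=0.84680 <1
  x=-7.605: |R|=0.78551 <1
  x=-6.273: |R|=0.70072 <1
  x=-14.451: |R|=1.00896 >1
  x=-14.025: |R|=1.00051 >1
Stable set (-14.0000, 0).

(-14.0000,0); λ=-10 ⇒ h* = (14)/10 = 1.4000.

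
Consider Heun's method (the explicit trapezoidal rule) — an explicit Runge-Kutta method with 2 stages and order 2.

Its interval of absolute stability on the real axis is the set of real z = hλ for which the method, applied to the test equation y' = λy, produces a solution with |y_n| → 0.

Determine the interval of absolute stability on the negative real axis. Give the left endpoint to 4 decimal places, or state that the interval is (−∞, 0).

On y'=λy, z=hλ:
  order 2, 2-stage ⇒ R(z)=1+z+z^2/2
  (e.g. R(-1.25)=0.53125, |R|=0.53125)

Boundary: |R(x)|=1, x<0.
x=-1.25: |R|=0.5312
|R(-1.2)|=0.5200 |R(-0.59)|=0.5840 |R(-0.53)|=0.6104
Bisect:
  x_lo=-2.4080 |R|=1.4912  x_hi=-0.3233 |R|=0.7290
  mid=-1.36562 |R|=0.56684 →hi
  mid=-1.88679 |R|=0.89319 →hi
  mid=-2.14737 |R|=1.15823 →lo
  mid=-2.01708 |R|=1.01722 →lo
  mid=-1.95193 |R|=0.95309 →hi
  mid=-1.98450 |R|=0.98462 →hi
  mid=-2.00079 |R|=1.00079 →lo
  ...
  [-2.00003,-1.99990] ⇒ x*=-2.0000
Interval (-2.0000, 0).

(-2.0000, 0).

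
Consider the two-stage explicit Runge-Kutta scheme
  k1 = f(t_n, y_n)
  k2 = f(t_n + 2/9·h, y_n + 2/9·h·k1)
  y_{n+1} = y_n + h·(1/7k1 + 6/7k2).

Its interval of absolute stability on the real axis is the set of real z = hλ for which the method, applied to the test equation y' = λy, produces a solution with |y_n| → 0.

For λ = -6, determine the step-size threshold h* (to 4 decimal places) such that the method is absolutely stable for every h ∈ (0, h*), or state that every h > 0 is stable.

Set f=λy, z=hλ:
  k1=λy_n ⇒ h·k1=z·y_n;  k2=λ(1+2/9z)y_n ⇒ h·k2=z(1+2/9z)y_n
  y_{n+1}/y_n = 1 + 1/7z + 6/7z(1+2/9z) = 1 + z + 4/21z²
  so R(z) = 1 + z + 4/21z².

Find x<0 with |R(x)|<1.
x=-1.45: |R|=0.0495
R=1: x+4/21x²=0 ⇒ x=−21/4=-5.2500; min R=1−1/(4·4/21)=-0.3125>−1
Confirm numerically:
  x=-2.818: |R|=0.30540 <1
  x=-2.633: |R|=0.31249 <1
  x=-2.365: |R|=0.29962 <1
  x=-5.661: |R|=1.44318 >1
  x=-5.546: |R|=1.31269 >1
Interval (-5.2500, 0).

(-5.2500,0); λ=-6 ⇒ h* = (21/4)/6 = 0.8750.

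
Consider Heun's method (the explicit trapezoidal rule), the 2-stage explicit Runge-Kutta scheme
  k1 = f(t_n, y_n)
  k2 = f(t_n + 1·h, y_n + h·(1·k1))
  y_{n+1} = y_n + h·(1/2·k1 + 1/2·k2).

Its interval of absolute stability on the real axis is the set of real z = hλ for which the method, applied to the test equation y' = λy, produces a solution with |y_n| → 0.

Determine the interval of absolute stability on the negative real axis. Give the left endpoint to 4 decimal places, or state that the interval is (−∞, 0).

z∈(-2.0000,0).

Set f=λy, z=hλ:
  order 2, 2-stage ⇒ R(z)=1+z+z^2/2
  (e.g. R(-1.44)=0.59680, |R|=0.59680)

Find x<0 with |R(x)|<1.
x=-1.44: |R|=0.5968
|R(-1.55)|=0.6513 |R(-1.41)|=0.5840 |R(-1.01)|=0.5000
Bisect:
  x_lo=-2.4965 |R|=1.6198  x_hi=-0.3265 |R|=0.7268
  mid=-1.41154 |R|=0.58468 →hi
  mid=-1.95404 |R|=0.95510 →hi
  mid=-2.22530 |R|=1.25068 →lo
  mid=-2.08967 |R|=1.09369 →lo
  mid=-2.02186 |R|=1.02210 →lo
  mid=-1.98795 |R|=0.98802 →hi
  mid=-2.00490 |R|=1.00492 →lo
  mid=-1.99643 |R|=0.99643 →hi
  mid=-2.00067 |R|=1.00067 →lo
  mid=-1.99855 |R|=0.99855 →hi
  ...
  [-2.00000,-1.99987] ⇒ x*=-2.0000
Interval (-2.0000, 0).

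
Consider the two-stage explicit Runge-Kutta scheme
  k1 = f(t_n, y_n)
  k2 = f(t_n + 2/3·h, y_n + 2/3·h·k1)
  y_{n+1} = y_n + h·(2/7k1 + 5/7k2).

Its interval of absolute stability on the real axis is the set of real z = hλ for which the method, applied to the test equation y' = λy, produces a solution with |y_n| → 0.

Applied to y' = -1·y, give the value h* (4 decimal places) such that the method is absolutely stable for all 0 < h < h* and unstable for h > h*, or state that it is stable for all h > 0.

(-2.1000,0); λ=-1 ⇒ h* = (21/10)/1 = 2.1000.

Set f=λy, z=hλ:
  k1=λy_n ⇒ h·k1=z·y_n;  k2=λ(1+2/3z)y_n ⇒ h·k2=z(1+2/3z)y_n
  y_{n+1}/y_n = 1 + 2/7z + 5/7z(1+2/3z) = 1 + z + 10/21z²
  so R(z) = 1 + z + 10/21z².

Need |R(x)|<1, x<0.
x=-1.68: |R|=0.6640
R=1: x+10/21x²=0 ⇒ x=−21/10=-2.1000; min R=1−1/(4·10/21)=0.4750>−1
Confirm numerically:
  x=-1.713: |R|=0.68432 <1
  x=-1.368: |R|=0.52315 <1
  x=-1.022: |R|=0.47537 <1
  x=-2.549: |R|=1.54500 >1
  x=-2.373: |R|=1.30849 >1
  x=-2.147: |R|=1.04805 >1
So |R|<1 on (-2.1000, 0).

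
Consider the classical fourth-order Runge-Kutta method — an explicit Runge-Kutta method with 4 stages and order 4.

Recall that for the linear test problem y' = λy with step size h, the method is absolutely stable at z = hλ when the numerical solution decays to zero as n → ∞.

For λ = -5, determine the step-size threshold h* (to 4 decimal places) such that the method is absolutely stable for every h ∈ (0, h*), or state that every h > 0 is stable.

(-2.7853,0); λ=-5 ⇒ h* = 0.5571.

Set f=λy, z=hλ:
  order 4, 4-stage ⇒ R(z)=1+z+z^2/2+z^3/6+z^4/24
  (e.g. R(-1.79)=0.28392, |R|=0.28392)

Solve |R(x)|<1 on ℝ⁻.
x=-1.79: |R|=0.2839
|R(-1.33)|=0.2927 |R(-1.08)|=0.3499 |R(-0.54)|=0.5831
Bisect:
  x_lo=-3.3548 |R|=2.2576  x_hi=-0.2208 |R|=0.8019
  mid=-1.78783 |R|=0.28361 →hi
  mid=-2.57134 |R|=0.72252 →hi
  mid=-2.96309 |R|=1.30287 →lo
  mid=-2.76722 |R|=0.97308 →hi
  mid=-2.86515 |R|=1.12723 →lo
  mid=-2.81618 |R|=1.04758 →lo
  mid=-2.79170 |R|=1.00970 →lo
  mid=-2.77946 |R|=0.99124 →hi
  mid=-2.78558 |R|=1.00043 →lo
  mid=-2.78252 |R|=0.99582 →hi
  ...
  [-2.78539,-2.78520] ⇒ x*=-2.7853
Interval (-2.7853, 0).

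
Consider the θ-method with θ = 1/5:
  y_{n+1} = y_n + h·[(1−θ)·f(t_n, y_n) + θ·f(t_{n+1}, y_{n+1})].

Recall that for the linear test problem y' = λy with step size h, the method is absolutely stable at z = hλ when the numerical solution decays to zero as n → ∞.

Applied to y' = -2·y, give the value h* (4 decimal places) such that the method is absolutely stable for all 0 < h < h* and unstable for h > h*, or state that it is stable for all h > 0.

(-3.3333,0); λ=-2 ⇒ h* = (10/3)/2 = 1.6667.

On y'=λy, z=hλ:
  y_{n+1} = y_n + z·[4/5·y_n + 1/5·y_{n+1}] ⇒ (1 − 1/5z)y_{n+1} = (1 + 4/5z)y_n
  so R(z) = (1 + 4/5z)/(1 − 1/5z).

Boundary: |R(x)|=1, x<0.
x=-1.68: |R|=0.2575
R=−1: 1+4/5x = −1+1/5x ⇒ -3/5x=2 ⇒ x=2/(-3/5)=-3.3333
Confirm numerically:
  x=-2.364: |R|=0.60511 <1
  x=-2.143: |R|=0.50007 <1
  x=-2.102: |R|=0.47986 <1
  x=-2.000: |R|=0.42857 <1
  x=-3.838: |R|=1.17131 >1
  x=-3.794: |R|=1.15715 >1
  x=-3.743: |R|=1.14057 >1
Interval (-3.3333, 0).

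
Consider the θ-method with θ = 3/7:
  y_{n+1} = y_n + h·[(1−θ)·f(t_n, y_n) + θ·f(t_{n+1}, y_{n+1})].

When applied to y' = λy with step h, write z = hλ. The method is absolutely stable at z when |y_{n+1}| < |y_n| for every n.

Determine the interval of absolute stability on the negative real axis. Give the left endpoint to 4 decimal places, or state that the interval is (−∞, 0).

(-14.0000, 0).

Test eqn y'=λy, z=hλ:
  y_{n+1} = y_n + z·[4/7·y_n + 3/7·y_{n+1}] ⇒ (1 − 3/7z)y_{n+1} = (1 + 4/7z)y_n
  so R(z) = (1 + 4/7z)/(1 − 3/7z).

Need |R(x)|<1, x<0.
x=-1.23: |R|=0.1946
R=−1: 1+4/7x = −1+3/7x ⇒ -1/7x=2 ⇒ x=2/(-1/7)=-14.0000
Confirm numerically:
  x=-12.896: |R|=0.97584 <1
  x=-8.248: |R|=0.81880 <1
  x=-7.715: |R|=0.79151 <1
  x=-7.692: |R|=0.79026 <1
  x=-14.230: |R|=1.00463 >1
  x=-14.092: |R|=1.00187 >1
Interval (-14.0000, 0).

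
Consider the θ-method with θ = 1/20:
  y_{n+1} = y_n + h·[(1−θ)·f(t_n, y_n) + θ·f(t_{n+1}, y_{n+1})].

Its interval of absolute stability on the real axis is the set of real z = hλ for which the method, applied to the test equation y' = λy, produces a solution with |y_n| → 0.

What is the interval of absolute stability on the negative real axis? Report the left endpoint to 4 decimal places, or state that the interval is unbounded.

z∈(-2.2222,0).

Test eqn y'=λy, z=hλ:
  y_{n+1} = y_n + z·[19/20·y_n + 1/20·y_{n+1}] ⇒ (1 − 1/20z)y_{n+1} = (1 + 19/20z)y_n
  R(z) = (1 + 19/20z)/(1 − 1/20z).

Boundary: |R(x)|=1, x<0.
x=-1.66: |R|=0.5328
R=−1: 1+19/20x = −1+1/20x ⇒ -9/10x=2 ⇒ x=2/(-9/10)=-2.2222
Confirm numerically:
  x=-2.195: |R|=0.97792 <1
  x=-1.348: |R|=0.26288 <1
  x=-0.954: |R|=0.08943 <1
  x=-2.765: |R|=1.42917 >1
  x=-2.486: |R|=1.21115 >1
  x=-2.253: |R|=1.02490 >1
Interval (-2.2222, 0).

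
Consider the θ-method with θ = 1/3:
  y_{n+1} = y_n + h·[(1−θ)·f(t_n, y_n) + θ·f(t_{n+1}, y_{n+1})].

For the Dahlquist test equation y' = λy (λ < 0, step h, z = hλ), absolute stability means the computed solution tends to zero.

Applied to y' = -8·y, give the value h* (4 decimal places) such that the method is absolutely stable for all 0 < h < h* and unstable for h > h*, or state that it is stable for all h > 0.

(-6.0000,0); λ=-8 ⇒ h* = (6)/8 = 0.7500.

On y'=λy, z=hλ:
  y_{n+1} = y_n + z·[2/3·y_n + 1/3·y_{n+1}] ⇒ (1 − 1/3z)y_{n+1} = (1 + 2/3z)y_n
  R(z) = (1 + 2/3z)/(1 − 1/3z).

Solve |R(x)|<1 on ℝ⁻.
x=-1.32: |R|=0.0833
R=−1: 1+2/3x = −1+1/3x ⇒ -1/3x=2 ⇒ x=2/(-1/3)=-6.0000
Confirm numerically:
  x=-5.904: |R|=0.98922 <1
  x=-5.136: |R|=0.89381 <1
  x=-2.936: |R|=0.48383 <1
  x=-6.446: |R|=1.04722 >1
  x=-6.427: |R|=1.04530 >1
  x=-6.270: |R|=1.02913 >1
Stable set (-6.0000, 0).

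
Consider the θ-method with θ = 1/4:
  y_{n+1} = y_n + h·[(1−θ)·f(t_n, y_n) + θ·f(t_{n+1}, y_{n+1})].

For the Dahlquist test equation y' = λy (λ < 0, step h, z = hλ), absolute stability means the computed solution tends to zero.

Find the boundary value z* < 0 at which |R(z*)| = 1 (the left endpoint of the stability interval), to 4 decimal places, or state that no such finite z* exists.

With y'=λy (z=hλ):
  y_{n+1} = y_n + z·[3/4·y_n + 1/4·y_{n+1}] ⇒ (1 − 1/4z)y_{n+1} = (1 + 3/4z)y_n
  R(z) = (1 + 3/4z)/(1 − 1/4z).

Boundary: |R(x)|=1, x<0.
x=-1.07: |R|=0.1558
R=−1: 1+3/4x = −1+1/4x ⇒ -1/2x=2 ⇒ x=2/(-1/2)=-4.0000
Confirm numerically:
  x=-3.789: |R|=0.94582 <1
  x=-3.169: |R|=0.76817 <1
  x=-1.702: |R|=0.19397 <1
  x=-4.595: |R|=1.13845 >1
  x=-4.288: |R|=1.06950 >1
  x=-4.140: |R|=1.03440 >1
Interval (-4.0000, 0).

z* = -4.0000.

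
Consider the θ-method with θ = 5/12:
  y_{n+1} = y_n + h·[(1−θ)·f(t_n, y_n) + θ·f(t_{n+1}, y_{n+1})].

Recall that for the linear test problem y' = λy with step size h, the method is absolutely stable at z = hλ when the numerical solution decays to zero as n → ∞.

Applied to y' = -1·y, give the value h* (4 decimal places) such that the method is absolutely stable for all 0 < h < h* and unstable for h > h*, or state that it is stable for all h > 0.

(-12.0000,0); λ=-1 ⇒ h* = (12)/1 = 12.0000.

On y'=λy, z=hλ:
  y_{n+1} = y_n + z·[7/12·y_n + 5/12·y_{n+1}] ⇒ (1 − 5/12z)y_{n+1} = (1 + 7/12z)y_n
  so R(z) = (1 + 7/12z)/(1 − 5/12z).

Solve |R(x)|<1 on ℝ⁻.
x=-1.55: |R|=0.0582
R=−1: 1+7/12x = −1+5/12x ⇒ -1/6x=2 ⇒ x=2/(-1/6)=-12.0000
Confirm numerically:
  x=-11.662: |R|=0.99039 <1
  x=-10.036: |R|=0.93683 <1
  x=-8.078: |R|=0.85028 <1
  x=-6.187: |R|=0.72922 <1
  x=-12.496: |R|=1.01332 >1
  x=-12.432: |R|=1.01165 >1
  x=-12.024: |R|=1.00067 >1
Stable set (-12.0000, 0).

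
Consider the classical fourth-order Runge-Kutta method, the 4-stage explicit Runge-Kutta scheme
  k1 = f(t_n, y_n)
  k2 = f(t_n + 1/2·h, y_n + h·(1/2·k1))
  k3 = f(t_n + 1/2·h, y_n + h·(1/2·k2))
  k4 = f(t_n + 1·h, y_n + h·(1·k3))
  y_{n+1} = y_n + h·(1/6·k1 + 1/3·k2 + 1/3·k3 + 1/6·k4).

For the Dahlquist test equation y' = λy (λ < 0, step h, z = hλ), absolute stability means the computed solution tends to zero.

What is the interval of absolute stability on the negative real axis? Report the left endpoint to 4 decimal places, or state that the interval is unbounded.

z∈(-2.7853,0).

Test eqn y'=λy, z=hλ:
  order 4, 4-stage ⇒ R(z)=1+z+z^2/2+z^3/6+z^4/24
  (e.g. R(-0.54)=0.58310, |R|=0.58310)

Boundary: |R(x)|=1, x<0.
x=-0.54: |R|=0.5831
|R(-2.85)|=1.1020 |R(-2.54)|=0.6889 |R(-0.89)|=0.4147
Bisect:
  x_lo=-3.6684 |R|=3.3781  x_hi=-0.2484 |R|=0.7800
  mid=-1.95841 |R|=0.32032 →hi
  mid=-2.81340 |R|=1.04321 →lo
  mid=-2.38590 |R|=0.54693 →hi
  mid=-2.59965 |R|=0.75433 →hi
  mid=-2.70652 |R|=0.88759 →hi
  mid=-2.75996 |R|=0.96247 →hi
  mid=-2.78668 |R|=1.00209 →lo
  mid=-2.77332 |R|=0.98210 →hi
  ...
  [-2.78543,-2.78522] ⇒ x*=-2.7853
So |R|<1 on (-2.7853, 0).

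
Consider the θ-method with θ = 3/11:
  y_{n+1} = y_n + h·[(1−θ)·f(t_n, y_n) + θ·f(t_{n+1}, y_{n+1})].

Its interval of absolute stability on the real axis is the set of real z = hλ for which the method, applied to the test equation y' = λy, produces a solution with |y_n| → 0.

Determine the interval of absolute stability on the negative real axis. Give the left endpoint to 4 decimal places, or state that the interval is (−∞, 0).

Set f=λy, z=hλ:
  y_{n+1} = y_n + z·[8/11·y_n + 3/11·y_{n+1}] ⇒ (1 − 3/11z)y_{n+1} = (1 + 8/11z)y_n
  so R(z) = (1 + 8/11z)/(1 − 3/11z).

Need |R(x)|<1, x<0.
x=-0.66: |R|=0.4407
R=−1: 1+8/11x = −1+3/11x ⇒ -5/11x=2 ⇒ x=2/(-5/11)=-4.4000
Confirm numerically:
  x=-3.915: |R|=0.89338 <1
  x=-2.046: |R|=0.31322 <1
  x=-1.992: |R|=0.29076 <1
  x=-4.985: |R|=1.11270 >1
  x=-4.902: |R|=1.09764 >1
  x=-4.516: |R|=1.02363 >1
So |R|<1 on (-4.4000, 0).

z∈(-4.4000,0).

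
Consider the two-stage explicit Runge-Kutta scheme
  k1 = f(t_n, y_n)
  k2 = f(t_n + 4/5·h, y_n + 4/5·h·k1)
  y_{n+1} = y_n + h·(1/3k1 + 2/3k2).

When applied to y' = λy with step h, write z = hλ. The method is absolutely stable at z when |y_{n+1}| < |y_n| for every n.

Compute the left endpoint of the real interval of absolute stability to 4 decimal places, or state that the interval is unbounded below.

left endpoint -1.8750.

With y'=λy (z=hλ):
  k1=λy_n ⇒ h·k1=z·y_n;  k2=λ(1+4/5z)y_n ⇒ h·k2=z(1+4/5z)y_n
  y_{n+1}/y_n = 1 + 1/3z + 2/3z(1+4/5z) = 1 + z + 8/15z²
  Hence R(z) = 1 + z + 8/15z².

Solve |R(x)|<1 on ℝ⁻.
x=-0.94: |R|=0.5313
R=1: x+8/15x²=0 ⇒ x=−15/8=-1.8750; min R=1−1/(4·8/15)=0.5312>−1
Confirm numerically:
  x=-1.472: |R|=0.68362 <1
  x=-0.950: |R|=0.53133 <1
  x=-0.918: |R|=0.53145 <1
  x=-2.273: |R|=1.48248 >1
  x=-1.929: |R|=1.05556 >1
  x=-1.924: |R|=1.05028 >1
Stable set (-1.8750, 0).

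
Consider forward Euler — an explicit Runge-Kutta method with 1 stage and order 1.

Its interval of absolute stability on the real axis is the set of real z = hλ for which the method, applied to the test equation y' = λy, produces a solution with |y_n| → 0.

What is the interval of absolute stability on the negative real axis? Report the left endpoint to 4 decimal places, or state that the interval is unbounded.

Set f=λy, z=hλ:
  order 1, 1-stage ⇒ R(z)=1+z
  (e.g. R(-1.16)=-0.16000, |R|=0.16000)

Solve |R(x)|<1 on ℝ⁻.
x=-1.16: |R|=0.1600
|R(-1.87)|=0.8700 |R(-1.29)|=0.2900 |R(-0.62)|=0.3800
Bisect:
  x_lo=-2.4279 |R|=1.4279  x_hi=-0.0996 |R|=0.9004
  mid=-1.26373 |R|=0.26373 →hi
  mid=-1.84579 |R|=0.84579 →hi
  mid=-2.13682 |R|=1.13682 →lo
  mid=-1.99131 |R|=0.99131 →hi
  mid=-2.06406 |R|=1.06406 →lo
  mid=-2.02769 |R|=1.02769 →lo
  mid=-2.00950 |R|=1.00950 →lo
  mid=-2.00040 |R|=1.00040 →lo
  ...
  [-2.00012,-1.99998] ⇒ x*=-2.0000
So |R|<1 on (-2.0000, 0).

z∈(-2.0000,0).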